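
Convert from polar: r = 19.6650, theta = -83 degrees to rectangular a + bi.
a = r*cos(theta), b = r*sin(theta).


a = 19.6650*cos(-83°) = 19.6650*0.12187 = 2.3966
b = 19.6650*sin(-83°) = 19.6650*(-0.992546) = -19.5184

2.3966 - 19.5184i


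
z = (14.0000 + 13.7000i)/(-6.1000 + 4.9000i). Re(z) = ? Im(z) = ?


Multiply by conjugate: (14.0000 + 13.7000i)(-6.1000 - 4.9000i) / ((-6.1)^2 + 4.9^2)
Numerator real = 14*(-6.1) + 13.7*4.9 = -18.27
Numerator imag = 13.7*(-6.1) - 14*4.9 = -152.17
Denominator = 61.22
Re(z) = -18.27/61.22 = -0.2984
Im(z) = -152.17/61.22 = -2.4856

Re(z) = -0.2984, Im(z) = -2.4856


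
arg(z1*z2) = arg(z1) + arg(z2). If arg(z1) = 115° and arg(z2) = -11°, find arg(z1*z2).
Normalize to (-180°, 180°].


arg(z1*z2) = 115° - 11° = 104°
Normalized to (-180°, 180°]: 104°

104°


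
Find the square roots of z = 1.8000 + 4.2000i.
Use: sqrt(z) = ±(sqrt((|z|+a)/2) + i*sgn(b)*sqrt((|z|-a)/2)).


|z| = sqrt(3.24+17.64) = 4.5695
sqrt((|z|+a)/2) = sqrt((4.5695+1.8)/2) = sqrt(3.1847) = 1.7846
sqrt((|z|-a)/2) = sqrt((4.5695-1.8)/2) = sqrt(1.3847) = 1.1767

±(1.7846 + 1.1767i) i.e. 1.7846 + 1.1767i and -1.7846 - 1.1767i


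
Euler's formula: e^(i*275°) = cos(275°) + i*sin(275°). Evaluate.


cos(275°) = 0.0872
sin(275°) = -0.9962

e^(i*275°) = 0.0872 - 0.9962i


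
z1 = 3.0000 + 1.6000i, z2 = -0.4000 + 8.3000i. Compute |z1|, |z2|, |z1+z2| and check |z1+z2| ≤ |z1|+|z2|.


|z1| = sqrt(3^2 + 1.6^2) = sqrt(11.56) = 3.4000
|z2| = sqrt((-0.4)^2 + 8.3^2) = sqrt(69.05) = 8.3096
z1+z2 = 2.6000 + 9.9000i
|z1+z2| = sqrt(104.77) = 10.2357
|z1|+|z2| = 3.4000 + 8.3096 = 11.7096

|z1+z2| = 10.2357 ≤ |z1|+|z2| = 11.7096 (verified)


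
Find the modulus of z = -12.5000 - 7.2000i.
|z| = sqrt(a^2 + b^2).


|z| = sqrt((-12.5)^2 + (-7.2)^2) = sqrt(156.25 + 51.84) = sqrt(208.09) = 14.4253

|z| = 14.4253


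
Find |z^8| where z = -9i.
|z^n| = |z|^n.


|z| = sqrt(0+81) = sqrt(81) = 9
|z^8| = |z|^8 = 9^8 = 43046721

|z^8| = 43046721


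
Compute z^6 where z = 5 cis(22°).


r^6 = 5^6 = 15625
n*theta = 6*22° = 132° = 132° (mod 360)
a = 15625*cos(132°) = -10455.1657
b = 15625*sin(132°) = 11611.6379

15625 cis(132°) = -10455.1657 + 11611.6379i


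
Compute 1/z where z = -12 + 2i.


|z|^2 = 144+4 = 148
1/z = (-12 - 2i)/148

1/z = -0.0811 - 0.0135i


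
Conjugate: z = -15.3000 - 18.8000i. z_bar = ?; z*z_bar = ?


z_bar = -15.3000 + 18.8000i
z*z_bar = (-15.3)^2 + (-18.8)^2 = 234.09 + 353.44 = 587.53

z_bar = -15.3000 + 18.8000i, z*z_bar = 587.53


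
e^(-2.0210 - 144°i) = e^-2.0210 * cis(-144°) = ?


e^-2.0210 = 0.1325
cos(-144°) = -0.809
sin(-144°) = -0.5878
Real = 0.1325*(-0.809) = -0.1072
Imag = 0.1325*(-0.5878) = -0.0779

-0.1072 - 0.0779i


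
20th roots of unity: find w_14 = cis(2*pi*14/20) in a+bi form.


Angle = 360*14/20 = 252°
a = cos(252°) = -0.3090
b = sin(252°) = -0.9511

-0.3090 - 0.9511i


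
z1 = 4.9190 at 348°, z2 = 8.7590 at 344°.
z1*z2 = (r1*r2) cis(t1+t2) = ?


r = 4.9190 * 8.7590 = 43.0855
theta = 348° + 344° = 692° = 332° (mod 360)

43.0855 cis(332°)


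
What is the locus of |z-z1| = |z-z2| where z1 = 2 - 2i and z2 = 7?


Equal distances means the locus is the perpendicular bisector of z1 and z2.
Midpoint = ((2+7)/2, (-2+0)/2) = (4.5000, -1.0000)

Perpendicular bisector through (4.5000, -1.0000)


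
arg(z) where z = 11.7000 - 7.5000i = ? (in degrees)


Re = 11.7, Im = -7.5
arg = atan2(-7.5, 11.7) = -32.6609 degrees

arg(z) = -32.6609 degrees


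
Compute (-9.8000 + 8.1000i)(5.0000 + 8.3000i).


Real = -9.8*5 - 8.1*8.3 = -49 - 67.23 = -116.23
Imag = -9.8*8.3 + 5*8.1 = -81.34 + 40.5 = -40.84

-116.2300 - 40.8400i


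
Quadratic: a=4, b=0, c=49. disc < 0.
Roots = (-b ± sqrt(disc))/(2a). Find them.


disc = 0^2 - 4*4*49 = 0 - 784 = -784
sqrt(|disc|) = sqrt(784) = 28.0000
Real part = 0/(2*4) = 0
Imag part = 28.0000/(2*4) = 3.5000

0 ± 3.5000i


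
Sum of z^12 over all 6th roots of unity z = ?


The roots are w_k = w^k with w = e^(2*pi*i/6), and (w^k)^12 = (w^12)^k.
So S = 1 + u + u^2 + ... + u^(5) with u = w^12.
12 = 2*6 + 0, so 12 is a multiple of 6 and u = (w^6)^2 = 1.
Every one of the 6 terms equals 1: S = 6

S = 6


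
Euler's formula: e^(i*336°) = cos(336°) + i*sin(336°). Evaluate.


cos(336°) = 0.9135
sin(336°) = -0.4067

e^(i*336°) = 0.9135 - 0.4067i


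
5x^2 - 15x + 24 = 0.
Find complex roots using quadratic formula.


disc = (-15)^2 - 4*5*24 = 225 - 480 = -255
sqrt(|disc|) = sqrt(255) = 15.9687
Real part = 15/(2*5) = 1.5000
Imag part = 15.9687/(2*5) = 1.5969

1.5000 ± 1.5969i


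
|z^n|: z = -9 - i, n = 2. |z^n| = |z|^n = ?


|z| = sqrt(81+1) = sqrt(82) = 9.0554
|z^2| = |z|^2 = (sqrt(82))^2 = 82

|z^2| = 82


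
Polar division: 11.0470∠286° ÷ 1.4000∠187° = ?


r = 11.0470 / 1.4000 = 7.8907
theta = 286° - 187° = 99° = 99° (mod 360)

7.8907 cis(99°)


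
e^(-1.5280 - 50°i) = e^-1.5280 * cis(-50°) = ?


e^-1.5280 = 0.2170
cos(-50°) = 0.6428
sin(-50°) = -0.766
Real = 0.2170*0.6428 = 0.1395
Imag = 0.2170*(-0.766) = -0.1662

0.1395 - 0.1662i


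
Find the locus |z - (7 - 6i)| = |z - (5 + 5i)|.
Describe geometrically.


Equal distances means the locus is the perpendicular bisector of z1 and z2.
Midpoint = ((7+5)/2, (-6+5)/2) = (6.0000, -0.5000)

Perpendicular bisector through (6.0000, -0.5000)


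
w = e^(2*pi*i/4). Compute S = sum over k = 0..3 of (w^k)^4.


The roots are w_k = w^k with w = e^(2*pi*i/4), and (w^k)^4 = (w^4)^k.
So S = 1 + u + u^2 + ... + u^(3) with u = w^4.
4 = 1*4 + 0, so 4 is a multiple of 4 and u = (w^4)^1 = 1.
Every one of the 4 terms equals 1: S = 4

S = 4


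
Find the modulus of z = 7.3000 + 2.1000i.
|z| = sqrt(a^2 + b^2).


|z| = sqrt(7.3^2 + 2.1^2) = sqrt(53.29 + 4.41) = sqrt(57.7) = 7.5961

|z| = 7.5961


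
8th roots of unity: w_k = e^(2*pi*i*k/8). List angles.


The 8th roots of unity are cis(360k/8°) for k=0..7
Angle step = 360/8 = 45°
Primitive root: cis(45°)
Primitive root = 0.7071 + 0.7071i

8 roots at angles: 0°, 45°, 90°, 135°, 180°, 225°, 270°, 315°


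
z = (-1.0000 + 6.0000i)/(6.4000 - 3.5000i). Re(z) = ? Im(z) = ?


Multiply by conjugate: (-1.0000 + 6.0000i)(6.4000 + 3.5000i) / (6.4^2 + (-3.5)^2)
Numerator real = -1*6.4 + 6*(-3.5) = -27.4
Numerator imag = 6*6.4 - (-1)*(-3.5) = 34.9
Denominator = 53.21
Re(z) = -27.4/53.21 = -0.5149
Im(z) = 34.9/53.21 = 0.6559

Re(z) = -0.5149, Im(z) = 0.6559


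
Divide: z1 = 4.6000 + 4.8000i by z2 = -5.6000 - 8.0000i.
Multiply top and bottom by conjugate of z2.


Conjugate of z2 = -5.6000 + 8.0000i
Numerator: (4.6000 + 4.8000i)(-5.6000 + 8.0000i) = -64.1600 + 9.9200i
Denominator: (-5.6)^2 + (-8)^2 = 95.36
Result = (-64.1600 + 9.9200i)/95.36

-0.6728 + 0.1040i


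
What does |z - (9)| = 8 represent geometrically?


|z - z0| = r is a circle with center z0 and radius r.
Center = (9, 0), radius = 8

Circle with center (9, 0) and radius 8


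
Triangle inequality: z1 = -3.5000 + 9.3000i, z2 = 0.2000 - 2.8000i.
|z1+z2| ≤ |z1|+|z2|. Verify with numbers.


|z1| = sqrt((-3.5)^2 + 9.3^2) = sqrt(98.74) = 9.9368
|z2| = sqrt(0.2^2 + (-2.8)^2) = sqrt(7.88) = 2.8071
z1+z2 = -3.3000 + 6.5000i
|z1+z2| = sqrt(53.14) = 7.2897
|z1|+|z2| = 9.9368 + 2.8071 = 12.7439

|z1+z2| = 7.2897 ≤ |z1|+|z2| = 12.7439 (verified)


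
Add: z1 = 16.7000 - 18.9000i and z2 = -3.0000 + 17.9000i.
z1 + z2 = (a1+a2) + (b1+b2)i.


Real: 16.7 - 3 = 13.7
Imag: -18.9 + 17.9 = -1

13.7000 - i


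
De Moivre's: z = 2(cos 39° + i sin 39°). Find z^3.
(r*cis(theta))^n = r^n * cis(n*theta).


r^3 = 2^3 = 8
n*theta = 3*39° = 117° = 117° (mod 360)
a = 8*cos(117°) = -3.6319
b = 8*sin(117°) = 7.1281

8 cis(117°) = -3.6319 + 7.1281i


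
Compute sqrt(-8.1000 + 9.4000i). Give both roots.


|z| = sqrt(65.61+88.36) = 12.4085
sqrt((|z|+a)/2) = sqrt((12.4085+(-8.1))/2) = sqrt(2.1542) = 1.4677
sqrt((|z|-a)/2) = sqrt((12.4085-(-8.1))/2) = sqrt(10.2542) = 3.2022

±(1.4677 + 3.2022i) i.e. 1.4677 + 3.2022i and -1.4677 - 3.2022i


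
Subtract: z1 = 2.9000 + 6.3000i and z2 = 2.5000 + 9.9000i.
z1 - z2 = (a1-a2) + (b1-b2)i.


Real: 2.9 - 2.5 = 0.4
Imag: 6.3 - 9.9 = -3.6

0.4000 - 3.6000i


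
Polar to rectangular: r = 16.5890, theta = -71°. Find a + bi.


a = 16.5890*cos(-71°) = 16.5890*0.32557 = 5.4009
b = 16.5890*sin(-71°) = 16.5890*(-0.94552) = -15.6852

5.4009 - 15.6852i


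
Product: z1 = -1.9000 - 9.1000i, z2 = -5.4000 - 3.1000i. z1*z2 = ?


Real = -1.9*(-5.4) - (-9.1)*(-3.1) = 10.26 - 28.21 = -17.95
Imag = -1.9*(-3.1) - (5.4)*(-9.1) = 5.89 + 49.14 = 55.03

-17.9500 + 55.0300i


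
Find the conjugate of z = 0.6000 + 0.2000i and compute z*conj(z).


z_bar = 0.6000 - 0.2000i
z*z_bar = 0.6^2 + 0.2^2 = 0.36 + 0.04 = 0.4

z_bar = 0.6000 - 0.2000i, z*z_bar = 0.4


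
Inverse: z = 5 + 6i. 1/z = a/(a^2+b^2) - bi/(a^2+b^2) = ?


|z|^2 = 25+36 = 61
1/z = (5 - 6i)/61

1/z = 0.0820 - 0.0984i


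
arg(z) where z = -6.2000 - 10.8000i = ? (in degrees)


Re = -6.2, Im = -10.8
arg = atan2(-10.8, -6.2) = -119.8590 degrees

arg(z) = -119.8590 degrees


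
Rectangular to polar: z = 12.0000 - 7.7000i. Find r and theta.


r = sqrt(144+59.29) = sqrt(203.29) = 14.2580
theta = atan2(-7.7, 12) = -32.6869 degrees

r = 14.2580, theta = -32.6869 degrees


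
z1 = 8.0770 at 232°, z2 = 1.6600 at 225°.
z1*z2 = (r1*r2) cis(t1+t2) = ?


r = 8.0770 * 1.6600 = 13.4078
theta = 232° + 225° = 457° = 97° (mod 360)

13.4078 cis(97°)


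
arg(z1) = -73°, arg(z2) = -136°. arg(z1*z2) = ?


arg(z1*z2) = -73° - 136° = -209°
Normalized to (-180°, 180°]: 151°

151°


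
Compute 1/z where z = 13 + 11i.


|z|^2 = 169+121 = 290
1/z = (13 - 11i)/290

1/z = 0.0448 - 0.0379i


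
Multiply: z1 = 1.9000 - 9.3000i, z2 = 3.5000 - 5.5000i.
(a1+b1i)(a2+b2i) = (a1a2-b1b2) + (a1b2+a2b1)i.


Real = 1.9*3.5 - (-9.3)*(-5.5) = 6.65 - 51.15 = -44.5
Imag = 1.9*(-5.5) + 3.5*(-9.3) = -10.45 - (32.55) = -43

-44.5000 - 43.0000i


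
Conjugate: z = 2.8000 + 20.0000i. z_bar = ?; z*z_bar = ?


z_bar = 2.8000 - 20.0000i
z*z_bar = 2.8^2 + 20^2 = 7.84 + 400 = 407.84

z_bar = 2.8000 - 20.0000i, z*z_bar = 407.84


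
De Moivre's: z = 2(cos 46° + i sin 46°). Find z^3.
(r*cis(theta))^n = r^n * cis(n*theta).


r^3 = 2^3 = 8
n*theta = 3*46° = 138° = 138° (mod 360)
a = 8*cos(138°) = -5.9452
b = 8*sin(138°) = 5.3530

8 cis(138°) = -5.9452 + 5.3530i


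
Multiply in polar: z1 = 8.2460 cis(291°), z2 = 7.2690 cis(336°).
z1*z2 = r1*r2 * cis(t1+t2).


r = 8.2460 * 7.2690 = 59.9402
theta = 291° + 336° = 627° = 267° (mod 360)

59.9402 cis(267°)


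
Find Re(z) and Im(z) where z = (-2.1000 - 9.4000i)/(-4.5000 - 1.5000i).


Multiply by conjugate: (-2.1000 - 9.4000i)(-4.5000 + 1.5000i) / ((-4.5)^2 + (-1.5)^2)
Numerator real = -2.1*(-4.5) - (9.4)*(-1.5) = 23.55
Numerator imag = -9.4*(-4.5) - (-2.1)*(-1.5) = 39.15
Denominator = 22.5
Re(z) = 23.55/22.5 = 1.0467
Im(z) = 39.15/22.5 = 1.7400

Re(z) = 1.0467, Im(z) = 1.7400


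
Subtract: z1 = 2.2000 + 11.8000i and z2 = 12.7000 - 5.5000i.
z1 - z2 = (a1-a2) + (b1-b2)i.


Real: 2.2 - 12.7 = -10.5
Imag: 11.8 + 5.5 = 17.3

-10.5000 + 17.3000i


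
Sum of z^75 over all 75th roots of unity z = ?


The roots are w_k = w^k with w = e^(2*pi*i/75), and (w^k)^75 = (w^75)^k.
So S = 1 + u + u^2 + ... + u^(74) with u = w^75.
75 = 1*75 + 0, so 75 is a multiple of 75 and u = (w^75)^1 = 1.
Every one of the 75 terms equals 1: S = 75

S = 75


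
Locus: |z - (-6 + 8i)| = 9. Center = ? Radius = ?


|z - z0| = r is a circle with center z0 and radius r.
Center = (-6, 8), radius = 9

Circle with center (-6, 8) and radius 9


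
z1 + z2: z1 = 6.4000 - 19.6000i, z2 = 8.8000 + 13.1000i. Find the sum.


Real: 6.4 + 8.8 = 15.2
Imag: -19.6 + 13.1 = -6.5

15.2000 - 6.5000i


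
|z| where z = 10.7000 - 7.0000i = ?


|z| = sqrt(10.7^2 + (-7)^2) = sqrt(114.49 + 49) = sqrt(163.49) = 12.7863

|z| = 12.7863


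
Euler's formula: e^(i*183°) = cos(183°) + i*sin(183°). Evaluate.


cos(183°) = -0.9986
sin(183°) = -0.0523

e^(i*183°) = -0.9986 - 0.0523i


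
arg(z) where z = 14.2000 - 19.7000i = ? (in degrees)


Re = 14.2, Im = -19.7
arg = atan2(-19.7, 14.2) = -54.2155 degrees

arg(z) = -54.2155 degrees


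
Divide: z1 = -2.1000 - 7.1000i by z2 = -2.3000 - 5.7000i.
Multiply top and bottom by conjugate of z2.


Conjugate of z2 = -2.3000 + 5.7000i
Numerator: (-2.1000 - 7.1000i)(-2.3000 + 5.7000i) = 45.3000 + 4.3600i
Denominator: (-2.3)^2 + (-5.7)^2 = 37.78
Result = (45.3000 + 4.3600i)/37.78

1.1990 + 0.1154i


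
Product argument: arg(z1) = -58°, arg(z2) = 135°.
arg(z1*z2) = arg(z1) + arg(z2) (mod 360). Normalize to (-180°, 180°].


arg(z1*z2) = -58° + 135° = 77°
Normalized to (-180°, 180°]: 77°

77°


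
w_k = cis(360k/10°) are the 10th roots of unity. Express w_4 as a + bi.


Angle = 360*4/10 = 144°
a = cos(144°) = -0.8090
b = sin(144°) = 0.5878

-0.8090 + 0.5878i


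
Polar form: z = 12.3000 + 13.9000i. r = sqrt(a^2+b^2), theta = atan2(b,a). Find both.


r = sqrt(151.29+193.21) = sqrt(344.5) = 18.5607
theta = atan2(13.9, 12.3) = 48.4946 degrees

r = 18.5607, theta = 48.4946 degrees


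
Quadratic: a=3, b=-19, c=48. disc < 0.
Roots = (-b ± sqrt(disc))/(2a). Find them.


disc = (-19)^2 - 4*3*48 = 361 - 576 = -215
sqrt(|disc|) = sqrt(215) = 14.6629
Real part = 19/(2*3) = 3.1667
Imag part = 14.6629/(2*3) = 2.4438

3.1667 ± 2.4438i


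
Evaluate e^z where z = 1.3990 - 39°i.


e^1.3990 = 4.05115
cos(-39°) = 0.777146
sin(-39°) = -0.62932
Real = 4.05115*0.777146 = 3.1483
Imag = 4.05115*(-0.62932) = -2.5495

3.1483 - 2.5495i


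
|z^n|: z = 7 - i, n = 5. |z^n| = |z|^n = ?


|z| = sqrt(49+1) = sqrt(50) = 7.0711
|z^5| = |z|^5 = (sqrt(50))^5 = 50^2 * sqrt(50) = 2500*sqrt(50)

|z^5| = 2500*sqrt(50) ≈ 17677.6695


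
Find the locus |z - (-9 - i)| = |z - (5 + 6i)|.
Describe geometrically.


Equal distances means the locus is the perpendicular bisector of z1 and z2.
Midpoint = ((-9+5)/2, (-1+6)/2) = (-2.0000, 2.5000)

Perpendicular bisector through (-2.0000, 2.5000)


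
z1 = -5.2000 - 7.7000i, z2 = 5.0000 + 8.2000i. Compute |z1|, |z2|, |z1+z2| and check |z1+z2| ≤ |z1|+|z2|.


|z1| = sqrt((-5.2)^2 + (-7.7)^2) = sqrt(86.33) = 9.2914
|z2| = sqrt(5^2 + 8.2^2) = sqrt(92.24) = 9.6042
z1+z2 = -0.2000 + 0.5000i
|z1+z2| = sqrt(0.29) = 0.5385
|z1|+|z2| = 9.2914 + 9.6042 = 18.8956

|z1+z2| = 0.5385 ≤ |z1|+|z2| = 18.8956 (verified)


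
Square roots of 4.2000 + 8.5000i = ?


|z| = sqrt(17.64+72.25) = 9.4810
sqrt((|z|+a)/2) = sqrt((9.4810+4.2)/2) = sqrt(6.8405) = 2.6154
sqrt((|z|-a)/2) = sqrt((9.4810-4.2)/2) = sqrt(2.6405) = 1.6250

±(2.6154 + 1.6250i) i.e. 2.6154 + 1.6250i and -2.6154 - 1.6250i


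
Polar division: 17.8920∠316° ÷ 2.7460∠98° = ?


r = 17.8920 / 2.7460 = 6.5157
theta = 316° - 98° = 218° = 218° (mod 360)

6.5157 cis(218°)


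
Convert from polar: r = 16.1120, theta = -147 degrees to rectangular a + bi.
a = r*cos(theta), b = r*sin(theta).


a = 16.1120*cos(-147°) = 16.1120*(-0.83867) = -13.5127
b = 16.1120*sin(-147°) = 16.1120*(-0.54464) = -8.7752

-13.5127 - 8.7752i


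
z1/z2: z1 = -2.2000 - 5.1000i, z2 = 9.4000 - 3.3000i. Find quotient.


Conjugate of z2 = 9.4000 + 3.3000i
Numerator: (-2.2000 - 5.1000i)(9.4000 + 3.3000i) = -3.8500 - 55.2000i
Denominator: 9.4^2 + (-3.3)^2 = 99.25
Result = (-3.8500 - 55.2000i)/99.25

-0.0388 - 0.5562i


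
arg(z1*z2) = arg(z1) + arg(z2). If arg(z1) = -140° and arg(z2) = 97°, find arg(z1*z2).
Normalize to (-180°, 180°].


arg(z1*z2) = -140° + 97° = -43°
Normalized to (-180°, 180°]: -43°

-43°


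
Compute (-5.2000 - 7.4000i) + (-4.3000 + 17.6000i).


Real: -5.2 - 4.3 = -9.5
Imag: -7.4 + 17.6 = 10.2

-9.5000 + 10.2000i


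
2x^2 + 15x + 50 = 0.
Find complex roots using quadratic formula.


disc = 15^2 - 4*2*50 = 225 - 400 = -175
sqrt(|disc|) = sqrt(175) = 13.2288
Real part = -15/(2*2) = -3.7500
Imag part = 13.2288/(2*2) = 3.3072

-3.7500 ± 3.3072i


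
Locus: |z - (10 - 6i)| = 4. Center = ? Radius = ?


|z - z0| = r is a circle with center z0 and radius r.
Center = (10, -6), radius = 4

Circle with center (10, -6) and radius 4


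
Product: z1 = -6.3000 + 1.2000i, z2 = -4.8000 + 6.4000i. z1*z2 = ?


Real = -6.3*(-4.8) - 1.2*6.4 = 30.24 - 7.68 = 22.56
Imag = -6.3*6.4 - (4.8)*1.2 = -40.32 - (5.76) = -46.08

22.5600 - 46.0800i


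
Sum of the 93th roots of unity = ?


The sum of all 93th roots of unity is 0.
Geometric series: (1 - w^93)/(1 - w) = (1-1)/(1-w) = 0 since w^93 = 1, w ≠ 1.
Alternatively: coefficient of z^92 in z^93 - 1 is 0.

0


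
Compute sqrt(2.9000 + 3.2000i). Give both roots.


|z| = sqrt(8.41+10.24) = 4.3186
sqrt((|z|+a)/2) = sqrt((4.3186+2.9)/2) = sqrt(3.6093) = 1.8998
sqrt((|z|-a)/2) = sqrt((4.3186-2.9)/2) = sqrt(0.7093) = 0.8422

±(1.8998 + 0.8422i) i.e. 1.8998 + 0.8422i and -1.8998 - 0.8422i


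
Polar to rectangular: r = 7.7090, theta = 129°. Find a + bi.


a = 7.7090*cos(129°) = 7.7090*(-0.62932) = -4.8514
b = 7.7090*sin(129°) = 7.7090*0.77715 = 5.9910

-4.8514 + 5.9910i


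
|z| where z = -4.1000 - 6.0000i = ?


|z| = sqrt((-4.1)^2 + (-6)^2) = sqrt(16.81 + 36) = sqrt(52.81) = 7.2670

|z| = 7.2670


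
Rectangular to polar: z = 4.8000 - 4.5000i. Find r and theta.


r = sqrt(23.04+20.25) = sqrt(43.29) = 6.5795
theta = atan2(-4.5, 4.8) = -43.1524 degrees

r = 6.5795, theta = -43.1524 degrees


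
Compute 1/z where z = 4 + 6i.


|z|^2 = 16+36 = 52
1/z = (4 - 6i)/52

1/z = 0.0769 - 0.1154i


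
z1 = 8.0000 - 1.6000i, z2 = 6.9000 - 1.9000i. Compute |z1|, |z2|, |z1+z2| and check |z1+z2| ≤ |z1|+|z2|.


|z1| = sqrt(8^2 + (-1.6)^2) = sqrt(66.56) = 8.1584
|z2| = sqrt(6.9^2 + (-1.9)^2) = sqrt(51.22) = 7.1568
z1+z2 = 14.9000 - 3.5000i
|z1+z2| = sqrt(234.26) = 15.3056
|z1|+|z2| = 8.1584 + 7.1568 = 15.3152

|z1+z2| = 15.3056 ≤ |z1|+|z2| = 15.3152 (verified)


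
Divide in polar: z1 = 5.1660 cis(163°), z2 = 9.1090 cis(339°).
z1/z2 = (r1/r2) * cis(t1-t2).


r = 5.1660 / 9.1090 = 0.5671
theta = 163° - 339° = -176° = 184° (mod 360)

0.5671 cis(184°)


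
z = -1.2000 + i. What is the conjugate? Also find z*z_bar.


z_bar = -1.2000 - i
z*z_bar = (-1.2)^2 + 1^2 = 1.44 + 1 = 2.44

z_bar = -1.2000 - i, z*z_bar = 2.44


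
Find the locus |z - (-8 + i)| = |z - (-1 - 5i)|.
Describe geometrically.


Equal distances means the locus is the perpendicular bisector of z1 and z2.
Midpoint = ((-8+(-1))/2, (1+(-5))/2) = (-4.5000, -2.0000)

Perpendicular bisector through (-4.5000, -2.0000)


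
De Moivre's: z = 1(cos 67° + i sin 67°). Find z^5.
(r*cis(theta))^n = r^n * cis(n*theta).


r^5 = 1^5 = 1
n*theta = 5*67° = 335° = 335° (mod 360)
a = 1*cos(335°) = 0.9063
b = 1*sin(335°) = -0.4226

1 cis(335°) = 0.9063 - 0.4226i


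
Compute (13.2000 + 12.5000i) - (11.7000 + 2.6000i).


Real: 13.2 - 11.7 = 1.5
Imag: 12.5 - 2.6 = 9.9

1.5000 + 9.9000i


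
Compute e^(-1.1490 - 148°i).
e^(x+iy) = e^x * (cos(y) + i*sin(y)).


e^-1.1490 = 0.3170
cos(-148°) = -0.848
sin(-148°) = -0.5299
Real = 0.3170*(-0.848) = -0.2688
Imag = 0.3170*(-0.5299) = -0.1680

-0.2688 - 0.1680i


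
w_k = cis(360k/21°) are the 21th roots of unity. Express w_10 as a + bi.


Angle = 360*10/21 = 171.4286°
a = cos(171.4286°) = -0.9888
b = sin(171.4286°) = 0.1490

-0.9888 + 0.1490i


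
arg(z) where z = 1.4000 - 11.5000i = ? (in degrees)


Re = 1.4, Im = -11.5
arg = atan2(-11.5, 1.4) = -83.0590 degrees

arg(z) = -83.0590 degrees


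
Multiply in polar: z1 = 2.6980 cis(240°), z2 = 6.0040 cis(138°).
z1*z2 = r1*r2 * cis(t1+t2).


r = 2.6980 * 6.0040 = 16.1988
theta = 240° + 138° = 378° = 18° (mod 360)

16.1988 cis(18°)


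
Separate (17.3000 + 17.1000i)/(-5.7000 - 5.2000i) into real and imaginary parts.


Multiply by conjugate: (17.3000 + 17.1000i)(-5.7000 + 5.2000i) / ((-5.7)^2 + (-5.2)^2)
Numerator real = 17.3*(-5.7) + 17.1*(-5.2) = -187.53
Numerator imag = 17.1*(-5.7) - 17.3*(-5.2) = -7.51
Denominator = 59.53
Re(z) = -187.53/59.53 = -3.1502
Im(z) = -7.51/59.53 = -0.1262

Re(z) = -3.1502, Im(z) = -0.1262


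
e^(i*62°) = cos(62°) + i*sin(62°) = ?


cos(62°) = 0.4695
sin(62°) = 0.8829

e^(i*62°) = 0.4695 + 0.8829i


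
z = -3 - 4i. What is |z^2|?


|z| = sqrt(9+16) = sqrt(25) = 5
|z^2| = |z|^2 = 5^2 = 25

|z^2| = 25


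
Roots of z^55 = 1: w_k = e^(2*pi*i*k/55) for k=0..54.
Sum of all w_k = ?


The sum of all 55th roots of unity is 0.
Geometric series: (1 - w^55)/(1 - w) = (1-1)/(1-w) = 0 since w^55 = 1, w ≠ 1.
Alternatively: coefficient of z^54 in z^55 - 1 is 0.

0


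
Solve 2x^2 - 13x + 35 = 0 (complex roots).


disc = (-13)^2 - 4*2*35 = 169 - 280 = -111
sqrt(|disc|) = sqrt(111) = 10.5357
Real part = 13/(2*2) = 3.2500
Imag part = 10.5357/(2*2) = 2.6339

3.2500 ± 2.6339i


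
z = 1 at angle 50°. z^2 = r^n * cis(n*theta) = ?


r^2 = 1^2 = 1
n*theta = 2*50° = 100° = 100° (mod 360)
a = 1*cos(100°) = -0.1736
b = 1*sin(100°) = 0.9848

1 cis(100°) = -0.1736 + 0.9848i


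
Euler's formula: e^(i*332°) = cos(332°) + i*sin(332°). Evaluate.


cos(332°) = 0.8829
sin(332°) = -0.4695

e^(i*332°) = 0.8829 - 0.4695i


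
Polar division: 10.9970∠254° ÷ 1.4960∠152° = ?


r = 10.9970 / 1.4960 = 7.3509
theta = 254° - 152° = 102° = 102° (mod 360)

7.3509 cis(102°)


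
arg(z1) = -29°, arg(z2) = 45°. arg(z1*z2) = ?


arg(z1*z2) = -29° + 45° = 16°
Normalized to (-180°, 180°]: 16°

16°


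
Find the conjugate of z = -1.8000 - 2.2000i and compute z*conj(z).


z_bar = -1.8000 + 2.2000i
z*z_bar = (-1.8)^2 + (-2.2)^2 = 3.24 + 4.84 = 8.08

z_bar = -1.8000 + 2.2000i, z*z_bar = 8.08


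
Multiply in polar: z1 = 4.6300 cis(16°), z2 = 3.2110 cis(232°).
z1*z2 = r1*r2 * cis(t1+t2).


r = 4.6300 * 3.2110 = 14.8669
theta = 16° + 232° = 248° = 248° (mod 360)

14.8669 cis(248°)


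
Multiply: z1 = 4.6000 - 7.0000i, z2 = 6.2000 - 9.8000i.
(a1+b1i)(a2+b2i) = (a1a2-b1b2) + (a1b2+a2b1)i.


Real = 4.6*6.2 - (-7)*(-9.8) = 28.52 - 68.6 = -40.08
Imag = 4.6*(-9.8) + 6.2*(-7) = -45.08 - (43.4) = -88.48

-40.0800 - 88.4800i


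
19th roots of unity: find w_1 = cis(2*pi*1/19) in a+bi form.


Angle = 360*1/19 = 18.9474°
a = cos(18.9474°) = 0.9458
b = sin(18.9474°) = 0.3247

0.9458 + 0.3247i


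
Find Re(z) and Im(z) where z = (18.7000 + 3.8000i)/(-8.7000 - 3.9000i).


Multiply by conjugate: (18.7000 + 3.8000i)(-8.7000 + 3.9000i) / ((-8.7)^2 + (-3.9)^2)
Numerator real = 18.7*(-8.7) + 3.8*(-3.9) = -177.51
Numerator imag = 3.8*(-8.7) - 18.7*(-3.9) = 39.87
Denominator = 90.9
Re(z) = -177.51/90.9 = -1.9528
Im(z) = 39.87/90.9 = 0.4386

Re(z) = -1.9528, Im(z) = 0.4386


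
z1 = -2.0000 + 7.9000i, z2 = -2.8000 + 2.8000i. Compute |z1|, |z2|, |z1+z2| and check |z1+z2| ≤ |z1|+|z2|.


|z1| = sqrt((-2)^2 + 7.9^2) = sqrt(66.41) = 8.1492
|z2| = sqrt((-2.8)^2 + 2.8^2) = sqrt(15.68) = 3.9598
z1+z2 = -4.8000 + 10.7000i
|z1+z2| = sqrt(137.53) = 11.7273
|z1|+|z2| = 8.1492 + 3.9598 = 12.1090

|z1+z2| = 11.7273 ≤ |z1|+|z2| = 12.1090 (verified)


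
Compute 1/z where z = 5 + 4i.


|z|^2 = 25+16 = 41
1/z = (5 - 4i)/41

1/z = 0.1220 - 0.0976i


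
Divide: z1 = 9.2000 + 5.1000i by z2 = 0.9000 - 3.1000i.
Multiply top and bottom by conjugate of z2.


Conjugate of z2 = 0.9000 + 3.1000i
Numerator: (9.2000 + 5.1000i)(0.9000 + 3.1000i) = -7.5300 + 33.1100i
Denominator: 0.9^2 + (-3.1)^2 = 10.42
Result = (-7.5300 + 33.1100i)/10.42

-0.7226 + 3.1775i


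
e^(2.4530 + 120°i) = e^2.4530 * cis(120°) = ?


e^2.4530 = 11.6232
cos(120°) = -0.5
sin(120°) = 0.86603
Real = 11.6232*(-0.5) = -5.8116
Imag = 11.6232*0.86603 = 10.0660

-5.8116 + 10.0660i


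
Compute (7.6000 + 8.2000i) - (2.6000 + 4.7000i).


Real: 7.6 - 2.6 = 5
Imag: 8.2 - 4.7 = 3.5

5.0000 + 3.5000i


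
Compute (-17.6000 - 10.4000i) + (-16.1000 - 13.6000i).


Real: -17.6 - 16.1 = -33.7
Imag: -10.4 - 13.6 = -24

-33.7000 - 24.0000i


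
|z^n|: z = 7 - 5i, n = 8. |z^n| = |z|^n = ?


|z| = sqrt(49+25) = sqrt(74) = 8.6023
|z^8| = |z|^8 = (sqrt(74))^8 = 74^4 = 29986576

|z^8| = 29986576


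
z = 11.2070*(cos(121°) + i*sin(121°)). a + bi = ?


a = 11.2070*cos(121°) = 11.2070*(-0.515038) = -5.7720
b = 11.2070*sin(121°) = 11.2070*0.85717 = 9.6063

-5.7720 + 9.6063i


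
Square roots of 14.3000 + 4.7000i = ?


|z| = sqrt(204.49+22.09) = 15.0526
sqrt((|z|+a)/2) = sqrt((15.0526+14.3)/2) = sqrt(14.6763) = 3.8310
sqrt((|z|-a)/2) = sqrt((15.0526-14.3)/2) = sqrt(0.3763) = 0.6134

±(3.8310 + 0.6134i) i.e. 3.8310 + 0.6134i and -3.8310 - 0.6134i


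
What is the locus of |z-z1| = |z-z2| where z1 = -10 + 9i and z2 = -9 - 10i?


Equal distances means the locus is the perpendicular bisector of z1 and z2.
Midpoint = ((-10+(-9))/2, (9+(-10))/2) = (-9.5000, -0.5000)

Perpendicular bisector through (-9.5000, -0.5000)


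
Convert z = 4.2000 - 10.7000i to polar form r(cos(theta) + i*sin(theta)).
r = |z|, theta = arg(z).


r = sqrt(17.64+114.49) = sqrt(132.13) = 11.4948
theta = atan2(-10.7, 4.2) = -68.5688 degrees

r = 11.4948, theta = -68.5688 degrees


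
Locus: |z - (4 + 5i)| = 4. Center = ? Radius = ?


|z - z0| = r is a circle with center z0 and radius r.
Center = (4, 5), radius = 4

Circle with center (4, 5) and radius 4


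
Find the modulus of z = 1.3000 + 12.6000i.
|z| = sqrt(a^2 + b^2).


|z| = sqrt(1.3^2 + 12.6^2) = sqrt(1.69 + 158.76) = sqrt(160.45) = 12.6669

|z| = 12.6669


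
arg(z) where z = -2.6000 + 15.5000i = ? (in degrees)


Re = -2.6, Im = 15.5
arg = atan2(15.5, -2.6) = 99.5223 degrees

arg(z) = 99.5223 degrees


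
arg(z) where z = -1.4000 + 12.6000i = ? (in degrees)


Re = -1.4, Im = 12.6
arg = atan2(12.6, -1.4) = 96.3402 degrees

arg(z) = 96.3402 degrees


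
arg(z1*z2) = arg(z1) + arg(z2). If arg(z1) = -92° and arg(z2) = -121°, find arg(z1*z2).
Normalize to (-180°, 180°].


arg(z1*z2) = -92° - 121° = -213°
Normalized to (-180°, 180°]: 147°

147°


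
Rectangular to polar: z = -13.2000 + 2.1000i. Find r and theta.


r = sqrt(174.24+4.41) = sqrt(178.65) = 13.3660
theta = atan2(2.1, -13.2) = 170.9605 degrees

r = 13.3660, theta = 170.9605 degrees


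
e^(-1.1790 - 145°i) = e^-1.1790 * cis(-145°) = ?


e^-1.1790 = 0.3076
cos(-145°) = -0.8192
sin(-145°) = -0.5736
Real = 0.3076*(-0.8192) = -0.2520
Imag = 0.3076*(-0.5736) = -0.1764

-0.2520 - 0.1764i


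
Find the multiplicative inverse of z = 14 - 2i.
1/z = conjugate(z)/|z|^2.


|z|^2 = 196+4 = 200
1/z = (14 + 2i)/200

1/z = 0.0700 + 0.0100i


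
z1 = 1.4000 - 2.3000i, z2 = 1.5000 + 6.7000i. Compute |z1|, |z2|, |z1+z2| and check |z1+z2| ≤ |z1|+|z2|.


|z1| = sqrt(1.4^2 + (-2.3)^2) = sqrt(7.25) = 2.6926
|z2| = sqrt(1.5^2 + 6.7^2) = sqrt(47.14) = 6.8659
z1+z2 = 2.9000 + 4.4000i
|z1+z2| = sqrt(27.77) = 5.2697
|z1|+|z2| = 2.6926 + 6.8659 = 9.5585

|z1+z2| = 5.2697 ≤ |z1|+|z2| = 9.5585 (verified)


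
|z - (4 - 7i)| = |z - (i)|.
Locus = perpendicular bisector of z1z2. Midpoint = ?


Equal distances means the locus is the perpendicular bisector of z1 and z2.
Midpoint = ((4+0)/2, (-7+1)/2) = (2.0000, -3.0000)

Perpendicular bisector through (2.0000, -3.0000)


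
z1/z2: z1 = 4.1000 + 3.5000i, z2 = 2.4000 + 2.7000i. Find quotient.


Conjugate of z2 = 2.4000 - 2.7000i
Numerator: (4.1000 + 3.5000i)(2.4000 - 2.7000i) = 19.2900 - 2.6700i
Denominator: 2.4^2 + 2.7^2 = 13.05
Result = (19.2900 - 2.6700i)/13.05

1.4782 - 0.2046i


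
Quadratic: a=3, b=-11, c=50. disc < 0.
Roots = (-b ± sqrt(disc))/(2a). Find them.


disc = (-11)^2 - 4*3*50 = 121 - 600 = -479
sqrt(|disc|) = sqrt(479) = 21.8861
Real part = 11/(2*3) = 1.8333
Imag part = 21.8861/(2*3) = 3.6477

1.8333 ± 3.6477i


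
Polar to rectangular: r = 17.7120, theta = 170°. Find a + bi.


a = 17.7120*cos(170°) = 17.7120*(-0.984808) = -17.4429
b = 17.7120*sin(170°) = 17.7120*0.17365 = 3.0757

-17.4429 + 3.0757i


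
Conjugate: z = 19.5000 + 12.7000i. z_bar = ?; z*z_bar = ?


z_bar = 19.5000 - 12.7000i
z*z_bar = 19.5^2 + 12.7^2 = 380.25 + 161.29 = 541.54

z_bar = 19.5000 - 12.7000i, z*z_bar = 541.54


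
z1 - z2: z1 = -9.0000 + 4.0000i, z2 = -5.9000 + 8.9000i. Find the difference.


Real: -9 + 5.9 = -3.1
Imag: 4 - 8.9 = -4.9

-3.1000 - 4.9000i


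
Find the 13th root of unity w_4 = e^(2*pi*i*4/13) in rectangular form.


Angle = 360*4/13 = 110.7692°
a = cos(110.7692°) = -0.3546
b = sin(110.7692°) = 0.9350

-0.3546 + 0.9350i


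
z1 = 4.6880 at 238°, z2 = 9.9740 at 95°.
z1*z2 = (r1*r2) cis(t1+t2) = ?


r = 4.6880 * 9.9740 = 46.7581
theta = 238° + 95° = 333° = 333° (mod 360)

46.7581 cis(333°)


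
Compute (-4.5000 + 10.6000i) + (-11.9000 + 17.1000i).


Real: -4.5 - 11.9 = -16.4
Imag: 10.6 + 17.1 = 27.7

-16.4000 + 27.7000i


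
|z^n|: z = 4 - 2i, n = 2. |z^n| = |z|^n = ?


|z| = sqrt(16+4) = sqrt(20) = 4.4721
|z^2| = |z|^2 = (sqrt(20))^2 = 20

|z^2| = 20


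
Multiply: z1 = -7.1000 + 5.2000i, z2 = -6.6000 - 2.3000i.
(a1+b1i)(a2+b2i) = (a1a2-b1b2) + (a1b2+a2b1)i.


Real = -7.1*(-6.6) - 5.2*(-2.3) = 46.86 - (-11.96) = 58.82
Imag = -7.1*(-2.3) - (6.6)*5.2 = 16.33 - (34.32) = -17.99

58.8200 - 17.9900i


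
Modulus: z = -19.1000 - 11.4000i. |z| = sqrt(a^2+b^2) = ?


|z| = sqrt((-19.1)^2 + (-11.4)^2) = sqrt(364.81 + 129.96) = sqrt(494.77) = 22.2434

|z| = 22.2434


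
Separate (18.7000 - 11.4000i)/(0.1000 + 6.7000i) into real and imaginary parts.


Multiply by conjugate: (18.7000 - 11.4000i)(0.1000 - 6.7000i) / (0.1^2 + 6.7^2)
Numerator real = 18.7*0.1 - (11.4)*6.7 = -74.51
Numerator imag = -11.4*0.1 - 18.7*6.7 = -126.43
Denominator = 44.9
Re(z) = -74.51/44.9 = -1.6595
Im(z) = -126.43/44.9 = -2.8158

Re(z) = -1.6595, Im(z) = -2.8158


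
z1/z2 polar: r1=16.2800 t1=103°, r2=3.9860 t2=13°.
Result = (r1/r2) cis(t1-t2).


r = 16.2800 / 3.9860 = 4.0843
theta = 103° - 13° = 90° = 90° (mod 360)

4.0843 cis(90°)


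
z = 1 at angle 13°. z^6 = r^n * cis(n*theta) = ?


r^6 = 1^6 = 1
n*theta = 6*13° = 78° = 78° (mod 360)
a = 1*cos(78°) = 0.2079
b = 1*sin(78°) = 0.9781

1 cis(78°) = 0.2079 + 0.9781i


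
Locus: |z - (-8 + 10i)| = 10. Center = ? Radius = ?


|z - z0| = r is a circle with center z0 and radius r.
Center = (-8, 10), radius = 10

Circle with center (-8, 10) and radius 10


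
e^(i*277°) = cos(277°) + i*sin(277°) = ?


cos(277°) = 0.1219
sin(277°) = -0.9925

e^(i*277°) = 0.1219 - 0.9925i


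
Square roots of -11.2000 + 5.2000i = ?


|z| = sqrt(125.44+27.04) = 12.3483
sqrt((|z|+a)/2) = sqrt((12.3483+(-11.2))/2) = sqrt(0.5741) = 0.7577
sqrt((|z|-a)/2) = sqrt((12.3483-(-11.2))/2) = sqrt(11.7741) = 3.4313

±(0.7577 + 3.4313i) i.e. 0.7577 + 3.4313i and -0.7577 - 3.4313i


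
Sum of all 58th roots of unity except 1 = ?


With w = e^(2*pi*i/58), all 58 of the 58th roots of unity w^0 = 1, w, ..., w^(57) sum to 0: 1 + w + ... + w^(57) = (1 - w^58)/(1 - w) = 0 since w^58 = 1, w ≠ 1.
Removing the root 1: w + w^2 + ... + w^(57) = 0 - 1 = -1

Sum = -1


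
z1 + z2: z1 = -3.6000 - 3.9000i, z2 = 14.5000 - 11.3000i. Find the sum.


Real: -3.6 + 14.5 = 10.9
Imag: -3.9 - 11.3 = -15.2

10.9000 - 15.2000i


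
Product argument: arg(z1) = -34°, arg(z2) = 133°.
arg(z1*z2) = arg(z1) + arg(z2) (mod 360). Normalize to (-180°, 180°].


arg(z1*z2) = -34° + 133° = 99°
Normalized to (-180°, 180°]: 99°

99°


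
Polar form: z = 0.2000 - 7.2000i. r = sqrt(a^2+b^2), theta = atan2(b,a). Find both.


r = sqrt(0.04+51.84) = sqrt(51.88) = 7.2028
theta = atan2(-7.2, 0.2) = -88.4089 degrees

r = 7.2028, theta = -88.4089 degrees


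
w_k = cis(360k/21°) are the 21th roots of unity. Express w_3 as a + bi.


Angle = 360*3/21 = 51.4286°
a = cos(51.4286°) = 0.6235
b = sin(51.4286°) = 0.7818

0.6235 + 0.7818i


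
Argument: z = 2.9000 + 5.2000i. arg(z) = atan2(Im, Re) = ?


Re = 2.9, Im = 5.2
arg = atan2(5.2, 2.9) = 60.8519 degrees

arg(z) = 60.8519 degrees


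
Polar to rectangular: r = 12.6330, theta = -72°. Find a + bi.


a = 12.6330*cos(-72°) = 12.6330*0.30902 = 3.9038
b = 12.6330*sin(-72°) = 12.6330*(-0.95106) = -12.0147

3.9038 - 12.0147i


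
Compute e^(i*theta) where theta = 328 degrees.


cos(328°) = 0.8480
sin(328°) = -0.5299

e^(i*328°) = 0.8480 - 0.5299i


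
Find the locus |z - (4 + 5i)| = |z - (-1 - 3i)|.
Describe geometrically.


Equal distances means the locus is the perpendicular bisector of z1 and z2.
Midpoint = ((4+(-1))/2, (5+(-3))/2) = (1.5000, 1.0000)

Perpendicular bisector through (1.5000, 1.0000)


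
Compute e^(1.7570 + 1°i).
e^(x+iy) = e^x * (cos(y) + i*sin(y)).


e^1.7570 = 5.7950
cos(1°) = 0.99985
sin(1°) = 0.01745
Real = 5.7950*0.99985 = 5.7941
Imag = 5.7950*0.01745 = 0.1011

5.7941 + 0.1011i


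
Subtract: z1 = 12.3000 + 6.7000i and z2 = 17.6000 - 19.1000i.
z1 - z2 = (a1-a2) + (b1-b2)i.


Real: 12.3 - 17.6 = -5.3
Imag: 6.7 + 19.1 = 25.8

-5.3000 + 25.8000i


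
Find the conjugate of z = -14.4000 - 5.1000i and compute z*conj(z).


z_bar = -14.4000 + 5.1000i
z*z_bar = (-14.4)^2 + (-5.1)^2 = 207.36 + 26.01 = 233.37

z_bar = -14.4000 + 5.1000i, z*z_bar = 233.37


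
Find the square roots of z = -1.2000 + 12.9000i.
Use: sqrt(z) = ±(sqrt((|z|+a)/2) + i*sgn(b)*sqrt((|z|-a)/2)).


|z| = sqrt(1.44+166.41) = 12.9557
sqrt((|z|+a)/2) = sqrt((12.9557+(-1.2))/2) = sqrt(5.8778) = 2.4244
sqrt((|z|-a)/2) = sqrt((12.9557-(-1.2))/2) = sqrt(7.0778) = 2.6604

±(2.4244 + 2.6604i) i.e. 2.4244 + 2.6604i and -2.4244 - 2.6604i


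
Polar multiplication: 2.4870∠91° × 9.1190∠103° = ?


r = 2.4870 * 9.1190 = 22.6790
theta = 91° + 103° = 194° = 194° (mod 360)

22.6790 cis(194°)


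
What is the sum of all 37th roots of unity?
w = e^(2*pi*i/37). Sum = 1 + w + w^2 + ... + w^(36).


The sum of all 37th roots of unity is 0.
Geometric series: (1 - w^37)/(1 - w) = (1-1)/(1-w) = 0 since w^37 = 1, w ≠ 1.
Alternatively: coefficient of z^36 in z^37 - 1 is 0.

0


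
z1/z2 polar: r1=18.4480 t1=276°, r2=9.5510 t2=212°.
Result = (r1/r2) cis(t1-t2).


r = 18.4480 / 9.5510 = 1.9315
theta = 276° - 212° = 64° = 64° (mod 360)

1.9315 cis(64°)


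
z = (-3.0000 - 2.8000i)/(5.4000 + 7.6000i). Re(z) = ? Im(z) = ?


Multiply by conjugate: (-3.0000 - 2.8000i)(5.4000 - 7.6000i) / (5.4^2 + 7.6^2)
Numerator real = -3*5.4 - (2.8)*7.6 = -37.48
Numerator imag = -2.8*5.4 - (-3)*7.6 = 7.68
Denominator = 86.92
Re(z) = -37.48/86.92 = -0.4312
Im(z) = 7.68/86.92 = 0.0884

Re(z) = -0.4312, Im(z) = 0.0884


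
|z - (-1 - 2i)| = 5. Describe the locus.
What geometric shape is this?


|z - z0| = r is a circle with center z0 and radius r.
Center = (-1, -2), radius = 5

Circle with center (-1, -2) and radius 5


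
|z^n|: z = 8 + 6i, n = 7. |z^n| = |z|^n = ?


|z| = sqrt(64+36) = sqrt(100) = 10
|z^7| = |z|^7 = 10^7 = 10000000

|z^7| = 10000000


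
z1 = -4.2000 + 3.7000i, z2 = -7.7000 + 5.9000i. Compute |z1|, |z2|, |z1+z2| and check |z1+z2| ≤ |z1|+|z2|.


|z1| = sqrt((-4.2)^2 + 3.7^2) = sqrt(31.33) = 5.5973
|z2| = sqrt((-7.7)^2 + 5.9^2) = sqrt(94.1) = 9.7005
z1+z2 = -11.9000 + 9.6000i
|z1+z2| = sqrt(233.77) = 15.2895
|z1|+|z2| = 5.5973 + 9.7005 = 15.2978

|z1+z2| = 15.2895 ≤ |z1|+|z2| = 15.2978 (verified)


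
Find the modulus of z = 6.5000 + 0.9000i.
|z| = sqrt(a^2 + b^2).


|z| = sqrt(6.5^2 + 0.9^2) = sqrt(42.25 + 0.81) = sqrt(43.06) = 6.5620

|z| = 6.5620


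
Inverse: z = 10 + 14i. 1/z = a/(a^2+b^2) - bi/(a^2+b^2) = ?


|z|^2 = 100+196 = 296
1/z = (10 - 14i)/296

1/z = 0.0338 - 0.0473i


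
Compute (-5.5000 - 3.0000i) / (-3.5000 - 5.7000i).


Conjugate of z2 = -3.5000 + 5.7000i
Numerator: (-5.5000 - 3.0000i)(-3.5000 + 5.7000i) = 36.3500 - 20.8500i
Denominator: (-3.5)^2 + (-5.7)^2 = 44.74
Result = (36.3500 - 20.8500i)/44.74

0.8125 - 0.4660i


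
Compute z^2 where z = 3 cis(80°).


r^2 = 3^2 = 9
n*theta = 2*80° = 160° = 160° (mod 360)
a = 9*cos(160°) = -8.4572
b = 9*sin(160°) = 3.0782

9 cis(160°) = -8.4572 + 3.0782i


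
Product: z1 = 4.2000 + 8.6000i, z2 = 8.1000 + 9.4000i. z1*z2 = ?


Real = 4.2*8.1 - 8.6*9.4 = 34.02 - 80.84 = -46.82
Imag = 4.2*9.4 + 8.1*8.6 = 39.48 + 69.66 = 109.14

-46.8200 + 109.1400i


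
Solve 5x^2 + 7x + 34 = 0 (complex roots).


disc = 7^2 - 4*5*34 = 49 - 680 = -631
sqrt(|disc|) = sqrt(631) = 25.1197
Real part = -7/(2*5) = -0.7000
Imag part = 25.1197/(2*5) = 2.5120

-0.7000 ± 2.5120i


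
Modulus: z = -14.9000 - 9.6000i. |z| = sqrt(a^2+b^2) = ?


|z| = sqrt((-14.9)^2 + (-9.6)^2) = sqrt(222.01 + 92.16) = sqrt(314.17) = 17.7248

|z| = 17.7248


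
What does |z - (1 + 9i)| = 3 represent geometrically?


|z - z0| = r is a circle with center z0 and radius r.
Center = (1, 9), radius = 3

Circle with center (1, 9) and radius 3


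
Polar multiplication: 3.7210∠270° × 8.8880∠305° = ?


r = 3.7210 * 8.8880 = 33.0722
theta = 270° + 305° = 575° = 215° (mod 360)

33.0722 cis(215°)


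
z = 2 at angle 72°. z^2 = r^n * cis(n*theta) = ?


r^2 = 2^2 = 4
n*theta = 2*72° = 144° = 144° (mod 360)
a = 4*cos(144°) = -3.2361
b = 4*sin(144°) = 2.3511

4 cis(144°) = -3.2361 + 2.3511i


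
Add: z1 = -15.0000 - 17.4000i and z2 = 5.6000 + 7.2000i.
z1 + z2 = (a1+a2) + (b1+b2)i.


Real: -15 + 5.6 = -9.4
Imag: -17.4 + 7.2 = -10.2

-9.4000 - 10.2000i


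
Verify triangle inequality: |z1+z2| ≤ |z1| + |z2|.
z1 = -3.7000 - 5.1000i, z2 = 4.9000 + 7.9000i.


|z1| = sqrt((-3.7)^2 + (-5.1)^2) = sqrt(39.7) = 6.3008
|z2| = sqrt(4.9^2 + 7.9^2) = sqrt(86.42) = 9.2962
z1+z2 = 1.2000 + 2.8000i
|z1+z2| = sqrt(9.28) = 3.0463
|z1|+|z2| = 6.3008 + 9.2962 = 15.5970

|z1+z2| = 3.0463 ≤ |z1|+|z2| = 15.5970 (verified)


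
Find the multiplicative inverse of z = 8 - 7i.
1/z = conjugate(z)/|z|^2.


|z|^2 = 64+49 = 113
1/z = (8 + 7i)/113

1/z = 0.0708 + 0.0619i


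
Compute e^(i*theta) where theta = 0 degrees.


cos(0°) = 1.0000
sin(0°) = 0

e^(i*0°) = 1.0000 + 0i


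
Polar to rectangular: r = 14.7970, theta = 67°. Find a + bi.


a = 14.7970*cos(67°) = 14.7970*0.39073 = 5.7816
b = 14.7970*sin(67°) = 14.7970*0.920505 = 13.6207

5.7816 + 13.6207i


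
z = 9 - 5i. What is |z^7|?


|z| = sqrt(81+25) = sqrt(106) = 10.2956
|z^7| = |z|^7 = (sqrt(106))^7 = 106^3 * sqrt(106) = 1191016*sqrt(106)

|z^7| = 1191016*sqrt(106) ≈ 12262260.2280


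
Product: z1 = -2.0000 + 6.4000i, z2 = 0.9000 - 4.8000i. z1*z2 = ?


Real = -2*0.9 - 6.4*(-4.8) = -1.8 - (-30.72) = 28.92
Imag = -2*(-4.8) + 0.9*6.4 = 9.6 + 5.76 = 15.36

28.9200 + 15.3600i


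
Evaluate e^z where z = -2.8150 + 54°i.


e^-2.8150 = 0.0599
cos(54°) = 0.5878
sin(54°) = 0.809
Real = 0.0599*0.5878 = 0.0352
Imag = 0.0599*0.809 = 0.0485

0.0352 + 0.0485i


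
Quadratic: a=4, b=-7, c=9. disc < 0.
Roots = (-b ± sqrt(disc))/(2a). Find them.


disc = (-7)^2 - 4*4*9 = 49 - 144 = -95
sqrt(|disc|) = sqrt(95) = 9.7468
Real part = 7/(2*4) = 0.8750
Imag part = 9.7468/(2*4) = 1.2183

0.8750 ± 1.2183i


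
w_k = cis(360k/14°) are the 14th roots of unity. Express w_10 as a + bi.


Angle = 360*10/14 = 257.1429°
a = cos(257.1429°) = -0.2225
b = sin(257.1429°) = -0.9749

-0.2225 - 0.9749i


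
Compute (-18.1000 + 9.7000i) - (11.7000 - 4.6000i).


Real: -18.1 - 11.7 = -29.8
Imag: 9.7 + 4.6 = 14.3

-29.8000 + 14.3000i


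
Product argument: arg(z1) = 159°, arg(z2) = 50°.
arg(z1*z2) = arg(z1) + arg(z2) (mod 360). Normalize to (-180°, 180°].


arg(z1*z2) = 159° + 50° = 209°
Normalized to (-180°, 180°]: -151°

-151°


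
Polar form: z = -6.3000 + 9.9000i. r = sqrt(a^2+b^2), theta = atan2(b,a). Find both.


r = sqrt(39.69+98.01) = sqrt(137.7) = 11.7346
theta = atan2(9.9, -6.3) = 122.4712 degrees

r = 11.7346, theta = 122.4712 degrees
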